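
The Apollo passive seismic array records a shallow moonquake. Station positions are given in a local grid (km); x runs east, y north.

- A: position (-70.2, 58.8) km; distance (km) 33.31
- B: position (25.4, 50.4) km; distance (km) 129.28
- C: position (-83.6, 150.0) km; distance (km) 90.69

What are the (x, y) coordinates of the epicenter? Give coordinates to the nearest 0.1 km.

-103.4 km east, 61.5 km north

Circle about each station: (x + 70.2)² + (y − 58.8)² = 33.31²; (x − 25.4)² + (y − 50.4)² = 129.28²; (x + 83.6)² + (y − 150.0)² = 90.69².
Subtracting the A equation from the B and C equations removes the quadratic terms:
191.2 x − 16.8 y = -20803.92
-26.8 x + 182.4 y = 13988.36
Solving the 2×2 system: x ≈ -103.4, y ≈ 61.5 km.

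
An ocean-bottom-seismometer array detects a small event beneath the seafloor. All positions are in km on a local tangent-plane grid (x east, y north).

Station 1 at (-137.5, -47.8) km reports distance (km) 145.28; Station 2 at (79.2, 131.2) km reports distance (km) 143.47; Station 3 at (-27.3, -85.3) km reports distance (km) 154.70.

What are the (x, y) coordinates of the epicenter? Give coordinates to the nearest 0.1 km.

Circle about each station: (x + 137.5)² + (y + 47.8)² = 145.28²; (x − 79.2)² + (y − 131.2)² = 143.47²; (x + 27.3)² + (y + 85.3)² = 154.70².
Subtracting the Station 1 equation from the Station 2 and Station 3 equations removes the quadratic terms:
433.4 x + 358.0 y = 2817.63
220.4 x − 75.0 y = -15995.52
Solving the 2×2 system: x ≈ -49.5, y ≈ 67.8 km.

-49.5 km east, 67.8 km north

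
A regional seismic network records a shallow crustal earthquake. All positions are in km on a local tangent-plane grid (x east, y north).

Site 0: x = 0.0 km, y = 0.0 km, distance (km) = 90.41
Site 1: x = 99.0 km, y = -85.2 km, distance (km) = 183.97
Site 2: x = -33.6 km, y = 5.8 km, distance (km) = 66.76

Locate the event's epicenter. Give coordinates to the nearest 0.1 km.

(-79.9, -42.3)

Circle about each station: x² + y² = 90.41²; (x − 99.0)² + (y + 85.2)² = 183.97²; (x + 33.6)² + (y − 5.8)² = 66.76².
Subtracting the Site 0 equation from the Site 1 and Site 2 equations removes the quadratic terms:
198.0 x − 170.4 y = -8610.95
-67.2 x + 11.6 y = 4879.67
Solving the 2×2 system: x ≈ -79.9, y ≈ -42.3 km.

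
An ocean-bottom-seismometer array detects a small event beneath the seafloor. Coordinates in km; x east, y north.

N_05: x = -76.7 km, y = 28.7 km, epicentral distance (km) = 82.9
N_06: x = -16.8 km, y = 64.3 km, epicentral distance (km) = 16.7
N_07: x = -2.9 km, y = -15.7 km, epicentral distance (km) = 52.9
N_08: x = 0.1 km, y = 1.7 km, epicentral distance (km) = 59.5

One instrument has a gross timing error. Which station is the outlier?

N_07

Solve using three stations at a time. Using N_05, N_06, N_08 (subtract circle equations pairwise → linear system) gives (x, y) ≈ (-0.4, 61.2).
Distances from that point to each station vs reported:
  N_05: calculated 82.9 vs reported 82.9 → residual 0.0 km
  N_06: calculated 16.7 vs reported 16.7 → residual 0.0 km
  N_07: calculated 76.9 vs reported 52.9 → residual 24.0 km
  N_08: calculated 59.5 vs reported 59.5 → residual 0.0 km
N_05, N_06, N_08 are mutually consistent (residuals ≈ 0); N_07 is off by 24.0 km.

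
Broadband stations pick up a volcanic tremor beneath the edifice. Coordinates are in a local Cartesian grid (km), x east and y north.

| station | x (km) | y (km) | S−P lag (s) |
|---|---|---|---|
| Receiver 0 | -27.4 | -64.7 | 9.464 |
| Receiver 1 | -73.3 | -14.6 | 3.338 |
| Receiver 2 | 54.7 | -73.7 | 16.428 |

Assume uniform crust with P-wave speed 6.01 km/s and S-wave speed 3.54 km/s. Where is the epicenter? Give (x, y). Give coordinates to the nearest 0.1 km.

Distance from S−P lag: d = Δt · v_P v_S / (v_P − v_S) = Δt · (6.01·3.54)/(6.01−3.54) ≈ 8.6135·Δt.
So d_Receiver 0 = 81.52, d_Receiver 1 = 28.75, d_Receiver 2 = 141.50 km.
Circle about each station: (x + 27.4)² + (y + 64.7)² = 81.52²; (x + 73.3)² + (y + 14.6)² = 28.75²; (x − 54.7)² + (y + 73.7)² = 141.50².
Subtracting pairs of circle equations eliminates x²+y² and gives linear equations (the radical axes):
-91.8 x + 100.2 y = 6468.15
164.2 x − 18.0 y = -9889.81
Solving the 2×2 system: x ≈ -59.1, y ≈ 10.4 km.

-59.1 km east, 10.4 km north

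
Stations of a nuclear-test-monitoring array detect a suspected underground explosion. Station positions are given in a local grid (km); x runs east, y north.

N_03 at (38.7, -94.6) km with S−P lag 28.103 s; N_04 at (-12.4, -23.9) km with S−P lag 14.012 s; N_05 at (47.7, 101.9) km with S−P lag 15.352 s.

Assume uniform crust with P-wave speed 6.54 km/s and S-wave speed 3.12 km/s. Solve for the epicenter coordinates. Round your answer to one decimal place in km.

(-32.3, 57.3)

Distance from S−P lag: d = Δt · v_P v_S / (v_P − v_S) = Δt · (6.54·3.12)/(6.54−3.12) ≈ 5.9663·Δt.
So d_N_03 = 167.67, d_N_04 = 83.60, d_N_05 = 91.59 km.
Circle about each station: (x − 38.7)² + (y + 94.6)² = 167.67²; (x + 12.4)² + (y + 23.9)² = 83.60²; (x − 47.7)² + (y − 101.9)² = 91.59².
Subtracting the N_03 equation from the N_04 and N_05 equations removes the quadratic terms:
-102.2 x + 141.4 y = 11402.39
18.0 x + 393.0 y = 21936.55
Solving the 2×2 system: x ≈ -32.3, y ≈ 57.3 km.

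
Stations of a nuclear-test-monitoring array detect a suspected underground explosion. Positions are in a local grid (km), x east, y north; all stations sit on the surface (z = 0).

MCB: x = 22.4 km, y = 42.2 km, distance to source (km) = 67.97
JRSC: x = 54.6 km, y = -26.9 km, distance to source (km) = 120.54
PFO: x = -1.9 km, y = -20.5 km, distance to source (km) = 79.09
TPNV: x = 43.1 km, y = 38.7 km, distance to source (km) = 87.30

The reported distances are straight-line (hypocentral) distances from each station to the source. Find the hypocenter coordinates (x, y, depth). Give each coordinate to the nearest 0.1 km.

x ≈ -39.3 km, y ≈ 43.1 km, depth ≈ 28.5 km

Each station gives a sphere (x−x_i)² + (y−y_i)² + z² = d_i² (stations at z=0).
Subtracting the MCB sphere from JRSC and PFO: z² cancels, leaving linear equations in x and y:
64.4 x − 138.2 y = -8487.80
-48.6 x − 125.4 y = -3494.05
Solving: x ≈ -39.311, y ≈ 43.098 km (keep extra digits for the depth step; rounded: -39.3, 43.1).
Then from the MCB sphere: z² = 67.97² − (x − 22.4)² − (y − 42.2)² with x = -39.311, y = 43.098, so z ≈ 28.476 ≈ 28.5 km.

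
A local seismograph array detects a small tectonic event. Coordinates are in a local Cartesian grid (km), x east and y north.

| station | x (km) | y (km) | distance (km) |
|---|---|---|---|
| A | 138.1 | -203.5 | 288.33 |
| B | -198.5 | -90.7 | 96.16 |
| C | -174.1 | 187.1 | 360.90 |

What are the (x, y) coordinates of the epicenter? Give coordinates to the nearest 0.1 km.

Circle about each station: (x − 138.1)² + (y + 203.5)² = 288.33²; (x + 198.5)² + (y + 90.7)² = 96.16²; (x + 174.1)² + (y − 187.1)² = 360.90².
Subtracting the A equation from the B and C equations removes the quadratic terms:
-673.2 x + 225.6 y = 61032.32
-624.4 x + 781.2 y = -42281.26
Solving the 2×2 system: x ≈ -148.6, y ≈ -172.9 km.

(-148.6, -172.9)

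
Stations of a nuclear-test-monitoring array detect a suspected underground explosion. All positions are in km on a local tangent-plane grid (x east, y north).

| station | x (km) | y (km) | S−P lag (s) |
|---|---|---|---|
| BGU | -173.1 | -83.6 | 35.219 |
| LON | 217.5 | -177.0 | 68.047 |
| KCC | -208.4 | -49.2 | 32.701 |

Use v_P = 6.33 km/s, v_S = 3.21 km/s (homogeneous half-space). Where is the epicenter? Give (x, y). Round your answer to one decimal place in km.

x ≈ -98.8 km, y ≈ 133.4 km

Distance from S−P lag: d = Δt · v_P v_S / (v_P − v_S) = Δt · (6.33·3.21)/(6.33−3.21) ≈ 6.5126·Δt.
So d_BGU = 229.37, d_LON = 443.16, d_KCC = 212.97 km.
Circle about each station: (x + 173.1)² + (y + 83.6)² = 229.37²; (x − 217.5)² + (y + 177.0)² = 443.16²; (x + 208.4)² + (y + 49.2)² = 212.97².
Subtracting pairs of circle equations eliminates x²+y² and gives linear equations (the radical axes):
781.2 x − 186.8 y = -102097.51
-70.6 x + 68.8 y = 16153.01
Solving the 2×2 system: x ≈ -98.8, y ≈ 133.4 km.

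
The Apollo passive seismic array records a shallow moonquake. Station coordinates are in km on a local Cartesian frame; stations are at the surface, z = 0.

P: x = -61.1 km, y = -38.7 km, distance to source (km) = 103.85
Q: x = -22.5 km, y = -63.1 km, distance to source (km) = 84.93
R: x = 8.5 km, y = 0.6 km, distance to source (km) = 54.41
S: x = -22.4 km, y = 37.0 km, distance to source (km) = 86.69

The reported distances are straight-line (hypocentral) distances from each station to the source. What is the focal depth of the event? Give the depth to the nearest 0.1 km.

Each station gives a sphere (x−x_i)² + (y−y_i)² + z² = d_i² (stations at z=0).
Subtracting the P sphere from Q and R: z² cancels, leaving linear equations in x and y:
77.2 x − 48.8 y = 2828.68
139.2 x + 78.6 y = 2666.08
Solving: x ≈ 27.404, y ≈ -14.613 km (keep extra digits for the depth step; rounded: 27.4, -14.6).
Then from the P sphere: z² = 103.85² − (x + 61.1)² − (y + 38.7)² with x = 27.404, y = -14.613, so z ≈ 48.700 ≈ 48.7 km.

48.7 km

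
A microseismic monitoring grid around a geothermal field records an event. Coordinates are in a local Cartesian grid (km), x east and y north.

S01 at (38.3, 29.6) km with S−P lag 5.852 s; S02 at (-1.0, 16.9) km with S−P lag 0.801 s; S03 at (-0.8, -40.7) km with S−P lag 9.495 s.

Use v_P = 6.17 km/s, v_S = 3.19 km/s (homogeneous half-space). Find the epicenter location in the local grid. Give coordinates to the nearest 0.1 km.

Distance from S−P lag: d = Δt · v_P v_S / (v_P − v_S) = Δt · (6.17·3.19)/(6.17−3.19) ≈ 6.6048·Δt.
So d_S01 = 38.65, d_S02 = 5.29, d_S03 = 62.71 km.
Circle about each station: (x − 38.3)² + (y − 29.6)² = 38.65²; (x + 1.0)² + (y − 16.9)² = 5.29²; (x + 0.8)² + (y + 40.7)² = 62.71².
Subtracting the S01 equation from the S02 and S03 equations removes the quadratic terms:
-78.6 x − 25.4 y = -590.60
-78.2 x − 140.6 y = -3124.64
Solving the 2×2 system: x ≈ 0.4, y ≈ 22.0 km.

x ≈ 0.4 km, y ≈ 22.0 km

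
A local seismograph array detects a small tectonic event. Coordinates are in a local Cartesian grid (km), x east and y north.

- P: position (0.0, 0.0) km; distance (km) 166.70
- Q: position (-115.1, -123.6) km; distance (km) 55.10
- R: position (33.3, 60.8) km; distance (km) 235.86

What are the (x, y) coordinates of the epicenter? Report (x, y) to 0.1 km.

Circle about each station: x² + y² = 166.70²; (x + 115.1)² + (y + 123.6)² = 55.10²; (x − 33.3)² + (y − 60.8)² = 235.86².
Subtracting the P equation from the Q and R equations removes the quadratic terms:
-230.2 x − 247.2 y = 53277.85
66.6 x + 121.6 y = -23035.52
Solving the 2×2 system: x ≈ -68.0, y ≈ -152.2 km.

(-68.0, -152.2)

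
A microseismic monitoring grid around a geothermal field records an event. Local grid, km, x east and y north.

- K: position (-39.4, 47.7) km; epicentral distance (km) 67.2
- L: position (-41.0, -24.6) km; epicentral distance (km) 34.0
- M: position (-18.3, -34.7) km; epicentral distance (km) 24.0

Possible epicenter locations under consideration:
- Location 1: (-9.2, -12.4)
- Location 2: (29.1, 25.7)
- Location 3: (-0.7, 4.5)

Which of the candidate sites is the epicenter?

For each candidate, compare |candidate − station| to the reported distance:
Location 1: residuals K 0.1, L 0.1, M 0.1 → max 0.1 km
Location 2: residuals K 4.7, L 52.3, M 52.8 → max 52.8 km
Location 3: residuals K 9.2, L 15.7, M 19.0 → max 19.0 km
Only Location 1 has all residuals ≈ 0.

Location 1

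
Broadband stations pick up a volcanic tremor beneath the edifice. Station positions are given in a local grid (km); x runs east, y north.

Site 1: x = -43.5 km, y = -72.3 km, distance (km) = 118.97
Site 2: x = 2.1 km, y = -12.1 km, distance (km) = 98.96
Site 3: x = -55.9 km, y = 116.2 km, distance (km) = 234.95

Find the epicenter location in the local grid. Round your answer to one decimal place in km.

Circle about each station: (x + 43.5)² + (y + 72.3)² = 118.97²; (x − 2.1)² + (y + 12.1)² = 98.96²; (x + 55.9)² + (y − 116.2)² = 234.95².
Subtracting the Site 1 equation from the Site 2 and Site 3 equations removes the quadratic terms:
91.2 x + 120.4 y = -2607.94
-24.8 x + 377.0 y = -31539.93
Solving the 2×2 system: x ≈ 75.3, y ≈ -78.7 km.

(75.3, -78.7)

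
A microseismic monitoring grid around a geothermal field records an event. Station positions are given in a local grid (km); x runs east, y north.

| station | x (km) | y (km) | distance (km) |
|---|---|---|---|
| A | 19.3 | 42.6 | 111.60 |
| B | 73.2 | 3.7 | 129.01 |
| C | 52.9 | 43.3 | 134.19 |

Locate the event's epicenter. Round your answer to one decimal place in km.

Circle about each station: (x − 19.3)² + (y − 42.6)² = 111.60²; (x − 73.2)² + (y − 3.7)² = 129.01²; (x − 52.9)² + (y − 43.3)² = 134.19².
Subtracting the A equation from the B and C equations removes the quadratic terms:
107.8 x − 77.8 y = -1004.34
67.2 x + 1.4 y = -3066.35
Solving the 2×2 system: x ≈ -44.6, y ≈ -48.9 km.

-44.6 km east, -48.9 km north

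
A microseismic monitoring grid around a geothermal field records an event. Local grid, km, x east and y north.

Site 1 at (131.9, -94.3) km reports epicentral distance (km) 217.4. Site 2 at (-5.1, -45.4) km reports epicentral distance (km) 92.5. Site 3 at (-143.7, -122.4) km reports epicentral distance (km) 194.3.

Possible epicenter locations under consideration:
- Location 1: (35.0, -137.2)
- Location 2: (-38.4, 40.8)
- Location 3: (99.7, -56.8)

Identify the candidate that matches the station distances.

For each candidate, compare |candidate − station| to the reported distance:
Location 1: residuals Site 1 111.4, Site 2 7.7, Site 3 15.0 → max 111.4 km
Location 2: residuals Site 1 0.0, Site 2 0.1, Site 3 0.1 → max 0.1 km
Location 3: residuals Site 1 168.0, Site 2 12.9, Site 3 57.8 → max 168.0 km
Only Location 2 has all residuals ≈ 0.

Location 2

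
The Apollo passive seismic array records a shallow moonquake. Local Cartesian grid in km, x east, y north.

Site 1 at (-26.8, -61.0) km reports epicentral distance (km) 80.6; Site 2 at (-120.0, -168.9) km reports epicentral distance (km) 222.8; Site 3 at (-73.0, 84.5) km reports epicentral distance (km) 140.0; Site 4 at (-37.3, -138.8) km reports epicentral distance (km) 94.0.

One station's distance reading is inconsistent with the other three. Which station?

Site 4

Solve using three stations at a time. Using Site 1, Site 2, Site 3 (subtract circle equations pairwise → linear system) gives (x, y) ≈ (33.0, -6.9).
Distances from that point to each station vs reported:
  Site 1: calculated 80.6 vs reported 80.6 → residual 0.0 km
  Site 2: calculated 222.8 vs reported 222.8 → residual 0.0 km
  Site 3: calculated 140.0 vs reported 140.0 → residual 0.0 km
  Site 4: calculated 149.4 vs reported 94.0 → residual 55.4 km
Site 1, Site 2, Site 3 are mutually consistent (residuals ≈ 0); Site 4 is off by 55.4 km.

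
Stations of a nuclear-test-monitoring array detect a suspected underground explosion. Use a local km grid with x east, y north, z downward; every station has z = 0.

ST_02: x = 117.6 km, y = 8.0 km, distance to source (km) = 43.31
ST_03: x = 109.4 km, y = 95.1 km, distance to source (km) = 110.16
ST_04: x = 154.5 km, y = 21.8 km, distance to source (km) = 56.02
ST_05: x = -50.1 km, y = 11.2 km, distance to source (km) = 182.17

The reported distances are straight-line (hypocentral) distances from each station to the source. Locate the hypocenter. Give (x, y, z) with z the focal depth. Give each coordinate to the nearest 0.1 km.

Each station gives a sphere (x−x_i)² + (y−y_i)² + z² = d_i² (stations at z=0).
Subtracting the ST_02 sphere from ST_03 and ST_04: z² cancels, leaving linear equations in x and y:
-16.4 x + 174.2 y = -3140.86
73.8 x + 27.6 y = 9189.25
Solving: x ≈ 126.794, y ≈ -6.093 km (keep extra digits for the depth step; rounded: 126.8, -6.1).
Then from the ST_02 sphere: z² = 43.31² − (x − 117.6)² − (y − 8.0)² with x = 126.794, y = -6.093, so z ≈ 39.908 ≈ 39.9 km.

(126.8, -6.1, 39.9)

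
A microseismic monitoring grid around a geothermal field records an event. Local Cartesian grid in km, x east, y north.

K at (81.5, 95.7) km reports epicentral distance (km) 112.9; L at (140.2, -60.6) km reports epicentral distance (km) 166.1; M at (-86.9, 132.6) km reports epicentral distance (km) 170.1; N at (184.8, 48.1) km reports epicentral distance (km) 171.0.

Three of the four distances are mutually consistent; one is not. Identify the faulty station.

Solve using three stations at a time. Using K, M, N (subtract circle equations pairwise → linear system) gives (x, y) ≈ (20.5, 0.7).
Distances from that point to each station vs reported:
  K: calculated 112.9 vs reported 112.9 → residual 0.0 km
  L: calculated 134.5 vs reported 166.1 → residual 31.6 km
  M: calculated 170.1 vs reported 170.1 → residual 0.0 km
  N: calculated 171.0 vs reported 171.0 → residual 0.0 km
K, M, N are mutually consistent (residuals ≈ 0); L is off by 31.6 km.

L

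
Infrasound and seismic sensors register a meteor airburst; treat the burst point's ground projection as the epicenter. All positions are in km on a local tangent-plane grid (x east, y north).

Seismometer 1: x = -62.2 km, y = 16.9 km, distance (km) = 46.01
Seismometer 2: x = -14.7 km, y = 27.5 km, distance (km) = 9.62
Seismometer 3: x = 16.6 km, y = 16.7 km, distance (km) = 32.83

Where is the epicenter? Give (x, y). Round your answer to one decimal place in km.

-16.2 km east, 18.0 km north

Circle about each station: (x + 62.2)² + (y − 16.9)² = 46.01²; (x + 14.7)² + (y − 27.5)² = 9.62²; (x − 16.6)² + (y − 16.7)² = 32.83².
Subtracting the Seismometer 1 equation from the Seismometer 2 and Seismometer 3 equations removes the quadratic terms:
95.0 x + 21.2 y = -1157.73
157.6 x − 0.4 y = -2560.89
Solving the 2×2 system: x ≈ -16.2, y ≈ 18.0 km.
Check against Seismometer 1 (with the unrounded x, y): √((x + 62.2)²+(y − 16.9)²) = 46.01 ≈ 46.01 km. ✓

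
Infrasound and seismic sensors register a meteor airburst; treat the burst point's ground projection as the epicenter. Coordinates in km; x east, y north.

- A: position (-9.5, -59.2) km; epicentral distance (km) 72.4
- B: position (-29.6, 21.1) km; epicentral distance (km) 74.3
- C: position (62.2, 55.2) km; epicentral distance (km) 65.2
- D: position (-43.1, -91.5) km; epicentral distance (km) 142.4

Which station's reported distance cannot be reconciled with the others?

D

Solve using three stations at a time. Using A, B, C (subtract circle equations pairwise → linear system) gives (x, y) ≈ (39.6, -6.0).
Distances from that point to each station vs reported:
  A: calculated 72.4 vs reported 72.4 → residual 0.0 km
  B: calculated 74.3 vs reported 74.3 → residual 0.0 km
  C: calculated 65.2 vs reported 65.2 → residual 0.0 km
  D: calculated 119.0 vs reported 142.4 → residual 23.4 km
A, B, C are mutually consistent (residuals ≈ 0); D is off by 23.4 km.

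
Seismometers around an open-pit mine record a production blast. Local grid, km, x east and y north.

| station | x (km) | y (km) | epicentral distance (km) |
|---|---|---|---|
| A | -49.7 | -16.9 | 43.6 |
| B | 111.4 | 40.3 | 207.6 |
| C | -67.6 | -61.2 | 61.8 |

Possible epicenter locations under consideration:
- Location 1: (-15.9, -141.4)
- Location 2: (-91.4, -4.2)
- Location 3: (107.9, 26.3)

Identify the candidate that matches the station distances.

For each candidate, compare |candidate − station| to the reported distance:
Location 1: residuals A 85.4, B 14.3, C 33.6 → max 85.4 km
Location 2: residuals A 0.0, B 0.0, C 0.0 → max 0.0 km
Location 3: residuals A 119.8, B 193.2, C 134.3 → max 193.2 km
Only Location 2 has all residuals ≈ 0.

Location 2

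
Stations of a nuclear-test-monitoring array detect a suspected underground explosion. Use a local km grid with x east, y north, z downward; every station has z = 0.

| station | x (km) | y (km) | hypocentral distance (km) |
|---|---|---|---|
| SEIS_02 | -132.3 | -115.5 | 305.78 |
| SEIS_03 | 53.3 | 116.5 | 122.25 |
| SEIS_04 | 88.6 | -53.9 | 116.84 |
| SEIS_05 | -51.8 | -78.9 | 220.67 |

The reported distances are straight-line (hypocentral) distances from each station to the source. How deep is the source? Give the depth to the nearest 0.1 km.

Each station gives a sphere (x−x_i)² + (y−y_i)² + z² = d_i² (stations at z=0).
Subtracting the SEIS_02 sphere from SEIS_03 and SEIS_04: z² cancels, leaving linear equations in x and y:
371.2 x + 464.0 y = 64125.95
441.8 x + 123.2 y = 59761.45
Solving: x ≈ 124.504, y ≈ 38.599 km (keep extra digits for the depth step; rounded: 124.5, 38.6).
Then from the SEIS_02 sphere: z² = 305.78² − (x + 132.3)² − (y + 115.5)² with x = 124.504, y = 38.599, so z ≈ 61.698 ≈ 61.7 km.

z ≈ 61.7 km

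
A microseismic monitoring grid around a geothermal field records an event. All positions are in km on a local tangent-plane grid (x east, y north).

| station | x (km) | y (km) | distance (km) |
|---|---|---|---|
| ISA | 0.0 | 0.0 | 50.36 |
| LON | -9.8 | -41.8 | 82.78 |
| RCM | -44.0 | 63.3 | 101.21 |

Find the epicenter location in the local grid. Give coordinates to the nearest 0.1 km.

46.8 km east, 18.6 km north

Circle about each station: x² + y² = 50.36²; (x + 9.8)² + (y + 41.8)² = 82.78²; (x + 44.0)² + (y − 63.3)² = 101.21².
Subtracting pairs of circle equations eliminates x²+y² and gives linear equations (the radical axes):
-19.6 x − 83.6 y = -2473.12
-88.0 x + 126.6 y = -1764.44
Solving the 2×2 system: x ≈ 46.8, y ≈ 18.6 km.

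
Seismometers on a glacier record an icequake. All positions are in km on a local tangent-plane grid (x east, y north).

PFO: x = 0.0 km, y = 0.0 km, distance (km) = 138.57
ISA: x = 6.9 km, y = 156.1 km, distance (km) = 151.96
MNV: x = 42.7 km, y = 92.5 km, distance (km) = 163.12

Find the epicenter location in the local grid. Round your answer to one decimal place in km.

(-119.0, 71.0)

Circle about each station: x² + y² = 138.57²; (x − 6.9)² + (y − 156.1)² = 151.96²; (x − 42.7)² + (y − 92.5)² = 163.12².
Subtracting the PFO equation from the ISA and MNV equations removes the quadratic terms:
13.8 x + 312.2 y = 20524.62
85.4 x + 185.0 y = 2973.05
Solving the 2×2 system: x ≈ -119.0, y ≈ 71.0 km.
Check against PFO (with the unrounded x, y): √(x²+y²) = 138.57 ≈ 138.57 km. ✓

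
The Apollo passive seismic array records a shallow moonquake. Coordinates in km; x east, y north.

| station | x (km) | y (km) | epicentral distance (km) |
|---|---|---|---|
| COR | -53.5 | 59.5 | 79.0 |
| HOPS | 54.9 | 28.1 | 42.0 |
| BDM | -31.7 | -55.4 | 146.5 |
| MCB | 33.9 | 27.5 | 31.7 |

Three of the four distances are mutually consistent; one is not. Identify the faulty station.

BDM

Solve using three stations at a time. Using COR, HOPS, MCB (subtract circle equations pairwise → linear system) gives (x, y) ≈ (25.5, 58.0).
Distances from that point to each station vs reported:
  COR: calculated 79.0 vs reported 79.0 → residual 0.0 km
  HOPS: calculated 42.0 vs reported 42.0 → residual 0.0 km
  BDM: calculated 127.0 vs reported 146.5 → residual 19.5 km
  MCB: calculated 31.6 vs reported 31.7 → residual 0.1 km
COR, HOPS, MCB are mutually consistent (residuals ≈ 0); BDM is off by 19.5 km.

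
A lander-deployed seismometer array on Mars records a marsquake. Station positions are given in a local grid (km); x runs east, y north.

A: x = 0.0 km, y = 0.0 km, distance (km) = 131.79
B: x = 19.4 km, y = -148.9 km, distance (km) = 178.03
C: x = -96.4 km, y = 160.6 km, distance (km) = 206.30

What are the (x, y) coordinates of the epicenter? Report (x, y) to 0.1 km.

-124.3 km east, -43.8 km north

Circle about each station: x² + y² = 131.79²; (x − 19.4)² + (y + 148.9)² = 178.03²; (x + 96.4)² + (y − 160.6)² = 206.30².
Subtracting pairs of circle equations eliminates x²+y² and gives linear equations (the radical axes):
38.8 x − 297.8 y = 8221.49
-192.8 x + 321.2 y = 9894.23
Solving the 2×2 system: x ≈ -124.3, y ≈ -43.8 km.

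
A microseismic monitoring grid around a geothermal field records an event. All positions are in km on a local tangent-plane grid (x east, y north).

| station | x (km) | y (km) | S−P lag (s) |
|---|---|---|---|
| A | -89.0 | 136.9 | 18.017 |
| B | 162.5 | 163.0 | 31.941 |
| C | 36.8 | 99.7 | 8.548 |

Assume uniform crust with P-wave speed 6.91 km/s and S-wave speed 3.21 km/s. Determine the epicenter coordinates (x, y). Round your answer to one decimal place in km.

Distance from S−P lag: d = Δt · v_P v_S / (v_P − v_S) = Δt · (6.91·3.21)/(6.91−3.21) ≈ 5.9949·Δt.
So d_A = 108.01, d_B = 191.48, d_C = 51.24 km.
Circle about each station: (x + 89.0)² + (y − 136.9)² = 108.01²; (x − 162.5)² + (y − 163.0)² = 191.48²; (x − 36.8)² + (y − 99.7)² = 51.24².
Subtracting the A equation from the B and C equations removes the quadratic terms:
503.0 x + 52.2 y = 1314.21
251.6 x − 74.4 y = -6327.66
Solving the 2×2 system: x ≈ -4.6, y ≈ 69.5 km.

x ≈ -4.6 km, y ≈ 69.5 km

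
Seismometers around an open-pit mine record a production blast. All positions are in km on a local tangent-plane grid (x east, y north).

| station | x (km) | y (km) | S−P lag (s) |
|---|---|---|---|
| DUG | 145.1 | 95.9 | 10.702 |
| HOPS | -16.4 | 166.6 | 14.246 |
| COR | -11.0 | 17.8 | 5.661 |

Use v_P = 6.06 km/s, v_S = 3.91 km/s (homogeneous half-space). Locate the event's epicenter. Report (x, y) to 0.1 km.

51.0 km east, 24.8 km north

Distance from S−P lag: d = Δt · v_P v_S / (v_P − v_S) = Δt · (6.06·3.91)/(6.06−3.91) ≈ 11.0207·Δt.
So d_DUG = 117.94, d_HOPS = 157.00, d_COR = 62.39 km.
Circle about each station: (x − 145.1)² + (y − 95.9)² = 117.94²; (x + 16.4)² + (y − 166.6)² = 157.00²; (x + 11.0)² + (y − 17.8)² = 62.39².
Subtracting pairs of circle equations eliminates x²+y² and gives linear equations (the radical axes):
-323.0 x + 141.4 y = -12965.46
-312.2 x − 156.2 y = -19795.65
Solving the 2×2 system: x ≈ 51.0, y ≈ 24.8 km.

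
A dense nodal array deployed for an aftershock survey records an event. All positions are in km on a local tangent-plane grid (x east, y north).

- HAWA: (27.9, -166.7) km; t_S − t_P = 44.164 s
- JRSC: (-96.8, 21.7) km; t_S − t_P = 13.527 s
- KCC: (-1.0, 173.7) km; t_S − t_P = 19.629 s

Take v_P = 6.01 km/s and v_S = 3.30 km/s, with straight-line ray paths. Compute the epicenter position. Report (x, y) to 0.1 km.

-131.8 km east, 114.3 km north

Distance from S−P lag: d = Δt · v_P v_S / (v_P − v_S) = Δt · (6.01·3.30)/(6.01−3.30) ≈ 7.3185·Δt.
So d_HAWA = 323.21, d_JRSC = 99.00, d_KCC = 143.65 km.
Circle about each station: (x − 27.9)² + (y + 166.7)² = 323.21²; (x + 96.8)² + (y − 21.7)² = 99.00²; (x + 1.0)² + (y − 173.7)² = 143.65².
Subtracting pairs of circle equations eliminates x²+y² and gives linear equations (the radical axes):
-249.4 x + 376.8 y = 75937.53
-57.8 x + 680.8 y = 85434.77
Solving the 2×2 system: x ≈ -131.8, y ≈ 114.3 km.
Check against HAWA (with the unrounded x, y): √((x − 27.9)²+(y + 166.7)²) = 323.21 ≈ 323.21 km. ✓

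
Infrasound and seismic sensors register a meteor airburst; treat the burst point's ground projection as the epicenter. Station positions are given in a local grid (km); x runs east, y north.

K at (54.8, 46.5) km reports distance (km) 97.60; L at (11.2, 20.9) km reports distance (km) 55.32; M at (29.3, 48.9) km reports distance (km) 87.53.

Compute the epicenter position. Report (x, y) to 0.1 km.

x ≈ -2.1 km, y ≈ -32.8 km

Circle about each station: (x − 54.8)² + (y − 46.5)² = 97.60²; (x − 11.2)² + (y − 20.9)² = 55.32²; (x − 29.3)² + (y − 48.9)² = 87.53².
Subtracting the K equation from the L and M equations removes the quadratic terms:
-87.2 x − 51.2 y = 1862.42
-51.0 x + 4.8 y = -51.33
Solving the 2×2 system: x ≈ -2.1, y ≈ -32.8 km.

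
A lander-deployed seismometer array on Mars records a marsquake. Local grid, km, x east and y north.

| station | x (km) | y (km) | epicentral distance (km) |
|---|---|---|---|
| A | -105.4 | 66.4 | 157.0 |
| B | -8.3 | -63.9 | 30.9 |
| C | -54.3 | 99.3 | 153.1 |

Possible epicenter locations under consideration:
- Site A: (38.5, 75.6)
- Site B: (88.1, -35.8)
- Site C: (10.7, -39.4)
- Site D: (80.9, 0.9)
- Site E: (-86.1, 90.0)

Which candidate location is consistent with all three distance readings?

Site C

For each candidate, compare |candidate − station| to the reported distance:
Site A: residuals A 12.8, B 116.2, C 57.3 → max 116.2 km
Site B: residuals A 61.8, B 69.5, C 43.2 → max 69.5 km
Site C: residuals A 0.1, B 0.1, C 0.1 → max 0.1 km
Site D: residuals A 40.5, B 79.4, C 14.1 → max 79.4 km
Site E: residuals A 126.5, B 141.5, C 120.0 → max 141.5 km
Only Site C has all residuals ≈ 0.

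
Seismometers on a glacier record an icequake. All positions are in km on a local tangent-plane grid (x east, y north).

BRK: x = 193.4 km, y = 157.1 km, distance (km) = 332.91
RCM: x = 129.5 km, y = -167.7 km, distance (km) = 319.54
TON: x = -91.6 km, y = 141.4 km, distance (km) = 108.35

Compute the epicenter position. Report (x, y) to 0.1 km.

Circle about each station: (x − 193.4)² + (y − 157.1)² = 332.91²; (x − 129.5)² + (y + 167.7)² = 319.54²; (x + 91.6)² + (y − 141.4)² = 108.35².
Subtracting the BRK equation from the RCM and TON equations removes the quadratic terms:
-127.8 x − 649.6 y = -8467.17
-570.0 x − 31.4 y = 65389.90
Solving the 2×2 system: x ≈ -116.7, y ≈ 36.0 km.
Check against BRK (with the unrounded x, y): √((x − 193.4)²+(y − 157.1)²) = 332.91 ≈ 332.91 km. ✓

x ≈ -116.7 km, y ≈ 36.0 km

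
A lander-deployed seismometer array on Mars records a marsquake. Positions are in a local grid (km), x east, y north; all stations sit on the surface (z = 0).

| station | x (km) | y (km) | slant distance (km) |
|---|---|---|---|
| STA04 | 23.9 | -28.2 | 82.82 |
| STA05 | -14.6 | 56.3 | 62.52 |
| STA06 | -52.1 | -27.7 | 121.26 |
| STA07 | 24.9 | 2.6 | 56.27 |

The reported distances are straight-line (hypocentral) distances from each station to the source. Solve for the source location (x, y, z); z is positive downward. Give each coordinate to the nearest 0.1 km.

(38.0, 46.7, 32.4)

Each station gives a sphere (x−x_i)² + (y−y_i)² + z² = d_i² (stations at z=0).
Subtracting the STA04 sphere from STA05 and STA06: z² cancels, leaving linear equations in x and y:
-77.0 x + 169.0 y = 4966.80
-152.0 x + 1.0 y = -5729.59
Solving: x ≈ 38.002, y ≈ 46.704 km (keep extra digits for the depth step; rounded: 38.0, 46.7).
Then from the STA04 sphere: z² = 82.82² − (x − 23.9)² − (y + 28.2)² with x = 38.002, y = 46.704, so z ≈ 32.399 ≈ 32.4 km.
Check against STA07 (with the unrounded solution): distance 56.27 ≈ 56.27 km. ✓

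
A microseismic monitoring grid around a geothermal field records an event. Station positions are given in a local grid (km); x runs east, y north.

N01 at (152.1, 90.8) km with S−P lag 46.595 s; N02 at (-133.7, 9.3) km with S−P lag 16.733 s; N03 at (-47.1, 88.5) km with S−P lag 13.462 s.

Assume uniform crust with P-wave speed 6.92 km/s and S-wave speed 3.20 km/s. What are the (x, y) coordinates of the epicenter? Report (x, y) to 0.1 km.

Distance from S−P lag: d = Δt · v_P v_S / (v_P − v_S) = Δt · (6.92·3.20)/(6.92−3.20) ≈ 5.9527·Δt.
So d_N01 = 277.37, d_N02 = 99.61, d_N03 = 80.14 km.
Circle about each station: (x − 152.1)² + (y − 90.8)² = 277.37²; (x + 133.7)² + (y − 9.3)² = 99.61²; (x + 47.1)² + (y − 88.5)² = 80.14².
Subtracting the N01 equation from the N02 and N03 equations removes the quadratic terms:
-571.6 x − 163.0 y = 53595.09
-398.4 x − 4.6 y = 49183.31
Solving the 2×2 system: x ≈ -124.7, y ≈ 108.5 km.
Check against N01 (with the unrounded x, y): √((x − 152.1)²+(y − 90.8)²) = 277.37 ≈ 277.37 km. ✓

(-124.7, 108.5)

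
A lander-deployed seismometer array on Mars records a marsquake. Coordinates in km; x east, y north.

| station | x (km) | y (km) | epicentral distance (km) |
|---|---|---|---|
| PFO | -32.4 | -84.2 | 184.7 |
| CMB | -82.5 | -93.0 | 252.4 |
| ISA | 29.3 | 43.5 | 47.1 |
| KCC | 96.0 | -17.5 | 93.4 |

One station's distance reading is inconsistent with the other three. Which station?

Solve using three stations at a time. Using PFO, ISA, KCC (subtract circle equations pairwise → linear system) gives (x, y) ≈ (67.2, 71.3).
Distances from that point to each station vs reported:
  PFO: calculated 184.7 vs reported 184.7 → residual 0.0 km
  CMB: calculated 222.3 vs reported 252.4 → residual 30.1 km
  ISA: calculated 47.0 vs reported 47.1 → residual 0.1 km
  KCC: calculated 93.4 vs reported 93.4 → residual 0.0 km
PFO, ISA, KCC are mutually consistent (residuals ≈ 0); CMB is off by 30.1 km.

CMB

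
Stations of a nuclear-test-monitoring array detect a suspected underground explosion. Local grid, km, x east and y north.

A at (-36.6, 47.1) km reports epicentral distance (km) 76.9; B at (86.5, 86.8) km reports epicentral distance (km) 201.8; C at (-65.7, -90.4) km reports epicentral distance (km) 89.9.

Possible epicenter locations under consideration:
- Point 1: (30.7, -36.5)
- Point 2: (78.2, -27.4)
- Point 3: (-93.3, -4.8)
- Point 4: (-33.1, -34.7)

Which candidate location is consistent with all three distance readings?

Point 3

For each candidate, compare |candidate − station| to the reported distance:
Point 1: residuals A 30.4, B 66.5, C 20.5 → max 66.5 km
Point 2: residuals A 60.0, B 87.3, C 67.2 → max 87.3 km
Point 3: residuals A 0.0, B 0.0, C 0.0 → max 0.0 km
Point 4: residuals A 5.0, B 31.3, C 25.4 → max 31.3 km
Only Point 3 has all residuals ≈ 0.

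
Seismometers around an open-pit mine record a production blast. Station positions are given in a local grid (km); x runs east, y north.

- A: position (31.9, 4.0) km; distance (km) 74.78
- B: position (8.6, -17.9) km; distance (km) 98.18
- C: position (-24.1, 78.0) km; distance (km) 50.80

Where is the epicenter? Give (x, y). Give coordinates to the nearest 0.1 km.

(26.7, 78.6)

Circle about each station: (x − 31.9)² + (y − 4.0)² = 74.78²; (x − 8.6)² + (y + 17.9)² = 98.18²; (x + 24.1)² + (y − 78.0)² = 50.80².
Subtracting the A equation from the B and C equations removes the quadratic terms:
-46.6 x − 43.8 y = -4686.50
-112.0 x + 148.0 y = 8642.61
Solving the 2×2 system: x ≈ 26.7, y ≈ 78.6 km.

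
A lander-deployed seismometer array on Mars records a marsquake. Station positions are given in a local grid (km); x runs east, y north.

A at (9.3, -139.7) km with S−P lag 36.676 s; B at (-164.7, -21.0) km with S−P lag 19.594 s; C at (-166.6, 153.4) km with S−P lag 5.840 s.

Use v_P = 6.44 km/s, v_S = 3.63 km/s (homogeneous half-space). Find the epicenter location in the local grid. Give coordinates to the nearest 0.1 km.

Distance from S−P lag: d = Δt · v_P v_S / (v_P − v_S) = Δt · (6.44·3.63)/(6.44−3.63) ≈ 8.3193·Δt.
So d_A = 305.12, d_B = 163.01, d_C = 48.58 km.
Circle about each station: (x − 9.3)² + (y + 139.7)² = 305.12²; (x + 164.7)² + (y + 21.0)² = 163.01²; (x + 166.6)² + (y − 153.4)² = 48.58².
Subtracting pairs of circle equations eliminates x²+y² and gives linear equations (the radical axes):
-348.0 x + 237.4 y = 74490.46
-351.8 x + 586.2 y = 122422.74
Solving the 2×2 system: x ≈ -121.2, y ≈ 136.1 km.

-121.2 km east, 136.1 km north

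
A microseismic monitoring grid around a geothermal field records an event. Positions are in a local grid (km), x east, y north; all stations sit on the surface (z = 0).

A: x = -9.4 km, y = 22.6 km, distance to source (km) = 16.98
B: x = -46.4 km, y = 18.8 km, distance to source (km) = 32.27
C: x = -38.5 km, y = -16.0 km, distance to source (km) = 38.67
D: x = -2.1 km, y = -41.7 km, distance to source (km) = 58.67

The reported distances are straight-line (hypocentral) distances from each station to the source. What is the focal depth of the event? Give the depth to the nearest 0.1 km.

Each station gives a sphere (x−x_i)² + (y−y_i)² + z² = d_i² (stations at z=0).
Subtracting the A sphere from B and C: z² cancels, leaving linear equations in x and y:
-74.0 x − 7.6 y = 1154.25
-58.2 x − 77.2 y = -67.92
Solving: x ≈ -17.005, y ≈ 13.700 km (keep extra digits for the depth step; rounded: -17.0, 13.7).
Then from the A sphere: z² = 16.98² − (x + 9.4)² − (y − 22.6)² with x = -17.005, y = 13.700, so z ≈ 12.299 ≈ 12.3 km.

depth ≈ 12.3 km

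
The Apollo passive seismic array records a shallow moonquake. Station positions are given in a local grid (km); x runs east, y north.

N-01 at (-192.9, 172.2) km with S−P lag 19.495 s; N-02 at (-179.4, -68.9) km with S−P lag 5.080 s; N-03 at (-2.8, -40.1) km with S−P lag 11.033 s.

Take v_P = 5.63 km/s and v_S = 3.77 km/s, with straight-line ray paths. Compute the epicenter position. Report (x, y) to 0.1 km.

Distance from S−P lag: d = Δt · v_P v_S / (v_P − v_S) = Δt · (5.63·3.77)/(5.63−3.77) ≈ 11.4113·Δt.
So d_N-01 = 222.46, d_N-02 = 57.97, d_N-03 = 125.90 km.
Circle about each station: (x + 192.9)² + (y − 172.2)² = 222.46²; (x + 179.4)² + (y + 68.9)² = 57.97²; (x + 2.8)² + (y + 40.1)² = 125.90².
Subtracting the N-01 equation from the N-02 and N-03 equations removes the quadratic terms:
27.0 x − 482.2 y = 16196.25
380.2 x − 424.6 y = -31609.76
Solving the 2×2 system: x ≈ -128.7, y ≈ -40.8 km.

-128.7 km east, -40.8 km north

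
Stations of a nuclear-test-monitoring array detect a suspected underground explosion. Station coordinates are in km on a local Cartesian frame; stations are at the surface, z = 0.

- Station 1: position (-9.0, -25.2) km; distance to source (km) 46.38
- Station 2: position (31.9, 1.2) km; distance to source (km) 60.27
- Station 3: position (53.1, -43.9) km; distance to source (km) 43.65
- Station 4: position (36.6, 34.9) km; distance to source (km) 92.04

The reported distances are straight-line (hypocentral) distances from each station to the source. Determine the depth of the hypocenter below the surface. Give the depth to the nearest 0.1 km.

Each station gives a sphere (x−x_i)² + (y−y_i)² + z² = d_i² (stations at z=0).
Subtracting the Station 1 sphere from Station 2 and Station 3: z² cancels, leaving linear equations in x and y:
81.8 x + 52.8 y = -1178.36
124.2 x − 37.4 y = 4276.56
Solving: x ≈ 18.897, y ≈ -51.593 km (keep extra digits for the depth step; rounded: 18.9, -51.6).
Then from the Station 1 sphere: z² = 46.38² − (x + 9.0)² − (y + 25.2)² with x = 18.897, y = -51.593, so z ≈ 26.005 ≈ 26.0 km.
Check against Station 4 (with the unrounded solution): distance 92.04 ≈ 92.04 km. ✓

z ≈ 26.0 km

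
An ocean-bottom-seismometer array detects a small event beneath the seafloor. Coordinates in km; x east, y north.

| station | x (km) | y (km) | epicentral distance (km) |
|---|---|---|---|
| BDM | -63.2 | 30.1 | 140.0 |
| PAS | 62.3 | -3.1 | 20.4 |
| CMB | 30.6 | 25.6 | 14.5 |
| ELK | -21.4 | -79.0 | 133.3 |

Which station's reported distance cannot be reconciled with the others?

CMB

Solve using three stations at a time. Using BDM, PAS, ELK (subtract circle equations pairwise → linear system) gives (x, y) ≈ (75.7, 12.4).
Distances from that point to each station vs reported:
  BDM: calculated 140.0 vs reported 140.0 → residual 0.0 km
  PAS: calculated 20.4 vs reported 20.4 → residual 0.0 km
  CMB: calculated 47.0 vs reported 14.5 → residual 32.5 km
  ELK: calculated 133.3 vs reported 133.3 → residual 0.0 km
BDM, PAS, ELK are mutually consistent (residuals ≈ 0); CMB is off by 32.5 km.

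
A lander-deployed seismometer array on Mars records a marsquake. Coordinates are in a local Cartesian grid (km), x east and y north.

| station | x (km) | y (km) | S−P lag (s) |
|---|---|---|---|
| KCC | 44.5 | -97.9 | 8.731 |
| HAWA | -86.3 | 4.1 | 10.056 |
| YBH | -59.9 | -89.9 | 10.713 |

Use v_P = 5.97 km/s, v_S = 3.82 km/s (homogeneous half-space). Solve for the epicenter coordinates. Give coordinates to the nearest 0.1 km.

(19.6, -8.7)

Distance from S−P lag: d = Δt · v_P v_S / (v_P − v_S) = Δt · (5.97·3.82)/(5.97−3.82) ≈ 10.6072·Δt.
So d_KCC = 92.61, d_HAWA = 106.67, d_YBH = 113.63 km.
Circle about each station: (x − 44.5)² + (y + 97.9)² = 92.61²; (x + 86.3)² + (y − 4.1)² = 106.67²; (x + 59.9)² + (y + 89.9)² = 113.63².
Subtracting the KCC equation from the HAWA and YBH equations removes the quadratic terms:
-261.6 x + 204.0 y = -6902.04
-208.8 x + 16.0 y = -4229.80
Solving the 2×2 system: x ≈ 19.6, y ≈ -8.7 km.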